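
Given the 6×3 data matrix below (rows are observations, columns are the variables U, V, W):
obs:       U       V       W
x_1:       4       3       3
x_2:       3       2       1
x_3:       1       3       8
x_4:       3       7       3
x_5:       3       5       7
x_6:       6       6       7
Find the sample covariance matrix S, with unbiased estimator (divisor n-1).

Step 1 — column means:
  mean(U) = (4 + 3 + 1 + 3 + 3 + 6) / 6 = 20/6 = 3.3333
  mean(V) = (3 + 2 + 3 + 7 + 5 + 6) / 6 = 26/6 = 4.3333
  mean(W) = (3 + 1 + 8 + 3 + 7 + 7) / 6 = 29/6 = 4.8333

Step 2 — sample covariance S[i,j] = (1/(n-1)) · Σ_k (x_{k,i} - mean_i) · (x_{k,j} - mean_j), with n-1 = 5.
  S[U,U] = ((0.6667)·(0.6667) + (-0.3333)·(-0.3333) + (-2.3333)·(-2.3333) + (-0.3333)·(-0.3333) + (-0.3333)·(-0.3333) + (2.6667)·(2.6667)) / 5 = 13.3333/5 = 2.6667
  S[U,V] = ((0.6667)·(-1.3333) + (-0.3333)·(-2.3333) + (-2.3333)·(-1.3333) + (-0.3333)·(2.6667) + (-0.3333)·(0.6667) + (2.6667)·(1.6667)) / 5 = 6.3333/5 = 1.2667
  S[U,W] = ((0.6667)·(-1.8333) + (-0.3333)·(-3.8333) + (-2.3333)·(3.1667) + (-0.3333)·(-1.8333) + (-0.3333)·(2.1667) + (2.6667)·(2.1667)) / 5 = -1.6667/5 = -0.3333
  S[V,V] = ((-1.3333)·(-1.3333) + (-2.3333)·(-2.3333) + (-1.3333)·(-1.3333) + (2.6667)·(2.6667) + (0.6667)·(0.6667) + (1.6667)·(1.6667)) / 5 = 19.3333/5 = 3.8667
  S[V,W] = ((-1.3333)·(-1.8333) + (-2.3333)·(-3.8333) + (-1.3333)·(3.1667) + (2.6667)·(-1.8333) + (0.6667)·(2.1667) + (1.6667)·(2.1667)) / 5 = 7.3333/5 = 1.4667
  S[W,W] = ((-1.8333)·(-1.8333) + (-3.8333)·(-3.8333) + (3.1667)·(3.1667) + (-1.8333)·(-1.8333) + (2.1667)·(2.1667) + (2.1667)·(2.1667)) / 5 = 40.8333/5 = 8.1667

S is symmetric (S[j,i] = S[i,j]). Assembling:

S = [[2.6667, 1.2667, -0.3333],
 [1.2667, 3.8667, 1.4667],
 [-0.3333, 1.4667, 8.1667]]


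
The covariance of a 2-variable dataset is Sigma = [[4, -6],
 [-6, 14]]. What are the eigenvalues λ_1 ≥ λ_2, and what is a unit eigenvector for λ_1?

Step 1 — characteristic polynomial of 2×2 Sigma:
  det(Sigma - λI) = λ² - trace · λ + det = 0.
  trace = 4 + 14 = 18, det = 4·14 - (-6)² = 20.
Step 2 — discriminant:
  Δ = trace² - 4·det = 324 - 80 = 244.
Step 3 — eigenvalues:
  λ = (trace ± √Δ)/2 = (18 ± 15.6205)/2,
  λ_1 = 16.8102,  λ_2 = 1.1898.

Step 4 — unit eigenvector for λ_1: solve (Sigma - λ_1 I)v = 0. First row:
  (4 - 16.8102)·v_x + (-6)·v_y = 0, i.e. (-12.8102)·v_x + (-6)·v_y = 0,
  so v ∝ (b, λ_1 - a) = (-6, 12.8102); multiply by -1 so the first entry is positive: u = (6, -12.8102).
  ||u|| = √((6)² + (-12.8102)²) = √(200.1025) ≈ 14.1458,
  v_1 = u/||u|| ≈ (0.4242, -0.9056) (||v_1|| = 1).

λ_1 = 16.8102,  λ_2 = 1.1898;  v_1 ≈ (0.4242, -0.9056)


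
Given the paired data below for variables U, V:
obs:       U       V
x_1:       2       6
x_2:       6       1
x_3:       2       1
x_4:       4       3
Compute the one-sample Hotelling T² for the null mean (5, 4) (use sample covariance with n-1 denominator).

Step 1 — sample mean vector:
  mean(U) = (2 + 6 + 2 + 4) / 4 = 14/4 = 3.5
  mean(V) = (6 + 1 + 1 + 3) / 4 = 11/4 = 2.75
  x̄ = (3.5, 2.75),  deviation x̄ - mu_0 = (3.5, 2.75) - (5, 4) = (-1.5, -1.25).

Step 2 — sample covariance matrix, S[i,j] = (1/(n-1)) · Σ_k (x_{k,i} - mean_i) · (x_{k,j} - mean_j), divisor n-1 = 3:
  S[U,U] = ((-1.5)·(-1.5) + (2.5)·(2.5) + (-1.5)·(-1.5) + (0.5)·(0.5)) / 3 = 11/3 = 3.6667
  S[U,V] = ((-1.5)·(3.25) + (2.5)·(-1.75) + (-1.5)·(-1.75) + (0.5)·(0.25)) / 3 = -6.5/3 = -2.1667
  S[V,V] = ((3.25)·(3.25) + (-1.75)·(-1.75) + (-1.75)·(-1.75) + (0.25)·(0.25)) / 3 = 16.75/3 = 5.5833
  S = [[3.6667, -2.1667],
 [-2.1667, 5.5833]].

Step 3 — invert S. det(S) = 3.6667·5.5833 - (-2.1667)² = 15.7778.
  S^{-1} = (1/det) · [[d, -b], [-b, a]] = [[0.3539, 0.1373],
 [0.1373, 0.2324]].

Step 4 — quadratic form (x̄ - mu_0)^T · S^{-1} · (x̄ - mu_0):
  S^{-1} · (x̄ - mu_0) = (-0.7025, -0.4965),
  (x̄ - mu_0)^T · [...] = (-1.5)·(-0.7025) + (-1.25)·(-0.4965) = 1.6743.

Step 5 — scale by n: T² = 4 · 1.6743 = 6.6972.

T² ≈ 6.6972


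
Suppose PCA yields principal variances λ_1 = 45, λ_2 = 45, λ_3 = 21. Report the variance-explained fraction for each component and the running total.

Step 1 — total variance = trace(Sigma) = Σ λ_i = 45 + 45 + 21 = 111.

Step 2 — fraction explained by component i = λ_i / Σ λ:
  PC1: 45/111 = 0.4054
  PC2: 45/111 = 0.4054
  PC3: 21/111 = 0.1892

Step 3 — cumulative fraction after k components = (λ_1 + ... + λ_k) / Σ λ:
  k = 1: 45/111 = 0.4054
  k = 2: (45 + 45)/111 = 90/111 = 0.8108
  k = 3: (45 + 45 + 21)/111 = 111/111 = 1

Summary (fraction, with percent):

explained: PC1 0.4054 (40.54%), PC2 0.4054 (40.54%), PC3 0.1892 (18.92%);  cumulative: 0.4054, 0.8108, 1


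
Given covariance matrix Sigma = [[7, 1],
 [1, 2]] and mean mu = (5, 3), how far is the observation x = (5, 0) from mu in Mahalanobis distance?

Step 1 — centre the observation: (x - mu) = (0, -3).

Step 2 — invert Sigma. det(Sigma) = 7·2 - (1)² = 13.
  Sigma^{-1} = (1/det) · [[d, -b], [-b, a]] = [[0.1538, -0.0769],
 [-0.0769, 0.5385]].

Step 3 — form the quadratic (x - mu)^T · Sigma^{-1} · (x - mu):
  Sigma^{-1} · (x - mu) = (0.2308, -1.6154).
  (x - mu)^T · [Sigma^{-1} · (x - mu)] = (0)·(0.2308) + (-3)·(-1.6154) = 4.8462.

Step 4 — take square root: d = √(4.8462) ≈ 2.2014.

d(x, mu) = √(4.8462) ≈ 2.2014


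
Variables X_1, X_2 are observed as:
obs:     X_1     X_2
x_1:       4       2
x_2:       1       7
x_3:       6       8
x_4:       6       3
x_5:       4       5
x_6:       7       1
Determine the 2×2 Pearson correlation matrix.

Step 1 — column means:
  mean(X_1) = (4 + 1 + 6 + 6 + 4 + 7) / 6 = 28/6 = 4.6667
  mean(X_2) = (2 + 7 + 8 + 3 + 5 + 1) / 6 = 26/6 = 4.3333

Step 2 — sample variances and covariances s[i,j] = (1/(n-1)) · Σ_k (x_{k,i} - mean_i) · (x_{k,j} - mean_j), with n-1 = 5:
  s[X_1,X_1] = ((-0.6667)·(-0.6667) + (-3.6667)·(-3.6667) + (1.3333)·(1.3333) + (1.3333)·(1.3333) + (-0.6667)·(-0.6667) + (2.3333)·(2.3333)) / 5 = 23.3333/5 = 4.6667
  s[X_1,X_2] = ((-0.6667)·(-2.3333) + (-3.6667)·(2.6667) + (1.3333)·(3.6667) + (1.3333)·(-1.3333) + (-0.6667)·(0.6667) + (2.3333)·(-3.3333)) / 5 = -13.3333/5 = -2.6667
  s[X_2,X_2] = ((-2.3333)·(-2.3333) + (2.6667)·(2.6667) + (3.6667)·(3.6667) + (-1.3333)·(-1.3333) + (0.6667)·(0.6667) + (-3.3333)·(-3.3333)) / 5 = 39.3333/5 = 7.8667
  Sample standard deviations s_i = √(s[i,i]):
  s(X_1) = √(4.6667) = 2.1602
  s(X_2) = √(7.8667) = 2.8048

Step 3 — r_{ij} = s_{ij} / (s_i · s_j):
  r[X_1,X_1] = 1 (diagonal).
  r[X_1,X_2] = -2.6667 / (2.1602 · 2.8048) = -2.6667 / 6.059 = -0.4401
  r[X_2,X_2] = 1 (diagonal).

R is symmetric with unit diagonal. Assembling:

R = [[1, -0.4401],
 [-0.4401, 1]]


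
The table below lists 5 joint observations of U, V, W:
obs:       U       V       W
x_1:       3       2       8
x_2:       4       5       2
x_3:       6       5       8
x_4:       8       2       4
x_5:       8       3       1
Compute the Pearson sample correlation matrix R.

Step 1 — column means:
  mean(U) = (3 + 4 + 6 + 8 + 8) / 5 = 29/5 = 5.8
  mean(V) = (2 + 5 + 5 + 2 + 3) / 5 = 17/5 = 3.4
  mean(W) = (8 + 2 + 8 + 4 + 1) / 5 = 23/5 = 4.6

Step 2 — sample variances and covariances s[i,j] = (1/(n-1)) · Σ_k (x_{k,i} - mean_i) · (x_{k,j} - mean_j), with n-1 = 4:
  s[U,U] = ((-2.8)·(-2.8) + (-1.8)·(-1.8) + (0.2)·(0.2) + (2.2)·(2.2) + (2.2)·(2.2)) / 4 = 20.8/4 = 5.2
  s[U,V] = ((-2.8)·(-1.4) + (-1.8)·(1.6) + (0.2)·(1.6) + (2.2)·(-1.4) + (2.2)·(-0.4)) / 4 = -2.6/4 = -0.65
  s[U,W] = ((-2.8)·(3.4) + (-1.8)·(-2.6) + (0.2)·(3.4) + (2.2)·(-0.6) + (2.2)·(-3.6)) / 4 = -13.4/4 = -3.35
  s[V,V] = ((-1.4)·(-1.4) + (1.6)·(1.6) + (1.6)·(1.6) + (-1.4)·(-1.4) + (-0.4)·(-0.4)) / 4 = 9.2/4 = 2.3
  s[V,W] = ((-1.4)·(3.4) + (1.6)·(-2.6) + (1.6)·(3.4) + (-1.4)·(-0.6) + (-0.4)·(-3.6)) / 4 = -1.2/4 = -0.3
  s[W,W] = ((3.4)·(3.4) + (-2.6)·(-2.6) + (3.4)·(3.4) + (-0.6)·(-0.6) + (-3.6)·(-3.6)) / 4 = 43.2/4 = 10.8
  Sample standard deviations s_i = √(s[i,i]):
  s(U) = √(5.2) = 2.2804
  s(V) = √(2.3) = 1.5166
  s(W) = √(10.8) = 3.2863

Step 3 — r_{ij} = s_{ij} / (s_i · s_j):
  r[U,U] = 1 (diagonal).
  r[U,V] = -0.65 / (2.2804 · 1.5166) = -0.65 / 3.4583 = -0.188
  r[U,W] = -3.35 / (2.2804 · 3.2863) = -3.35 / 7.494 = -0.447
  r[V,V] = 1 (diagonal).
  r[V,W] = -0.3 / (1.5166 · 3.2863) = -0.3 / 4.984 = -0.0602
  r[W,W] = 1 (diagonal).

R is symmetric with unit diagonal. Assembling:

R = [[1, -0.188, -0.447],
 [-0.188, 1, -0.0602],
 [-0.447, -0.0602, 1]]


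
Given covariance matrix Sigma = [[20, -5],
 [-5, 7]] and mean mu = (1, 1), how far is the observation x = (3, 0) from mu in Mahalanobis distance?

Step 1 — centre the observation: (x - mu) = (2, -1).

Step 2 — invert Sigma. det(Sigma) = 20·7 - (-5)² = 115.
  Sigma^{-1} = (1/det) · [[d, -b], [-b, a]] = [[0.0609, 0.0435],
 [0.0435, 0.1739]].

Step 3 — form the quadratic (x - mu)^T · Sigma^{-1} · (x - mu):
  Sigma^{-1} · (x - mu) = (0.0783, -0.087).
  (x - mu)^T · [Sigma^{-1} · (x - mu)] = (2)·(0.0783) + (-1)·(-0.087) = 0.2435.

Step 4 — take square root: d = √(0.2435) ≈ 0.4934.

d(x, mu) = √(0.2435) ≈ 0.4934


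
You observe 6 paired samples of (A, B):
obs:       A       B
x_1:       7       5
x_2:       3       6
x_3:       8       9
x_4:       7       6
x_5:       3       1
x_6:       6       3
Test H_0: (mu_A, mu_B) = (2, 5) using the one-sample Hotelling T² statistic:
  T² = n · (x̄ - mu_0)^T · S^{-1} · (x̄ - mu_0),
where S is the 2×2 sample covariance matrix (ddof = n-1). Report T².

Step 1 — sample mean vector:
  mean(A) = (7 + 3 + 8 + 7 + 3 + 6) / 6 = 34/6 = 5.6667
  mean(B) = (5 + 6 + 9 + 6 + 1 + 3) / 6 = 30/6 = 5
  x̄ = (5.6667, 5),  deviation x̄ - mu_0 = (5.6667, 5) - (2, 5) = (3.6667, 0).

Step 2 — sample covariance matrix, S[i,j] = (1/(n-1)) · Σ_k (x_{k,i} - mean_i) · (x_{k,j} - mean_j), divisor n-1 = 5:
  S[A,A] = ((1.3333)·(1.3333) + (-2.6667)·(-2.6667) + (2.3333)·(2.3333) + (1.3333)·(1.3333) + (-2.6667)·(-2.6667) + (0.3333)·(0.3333)) / 5 = 23.3333/5 = 4.6667
  S[A,B] = ((1.3333)·(0) + (-2.6667)·(1) + (2.3333)·(4) + (1.3333)·(1) + (-2.6667)·(-4) + (0.3333)·(-2)) / 5 = 18/5 = 3.6
  S[B,B] = ((0)·(0) + (1)·(1) + (4)·(4) + (1)·(1) + (-4)·(-4) + (-2)·(-2)) / 5 = 38/5 = 7.6
  S = [[4.6667, 3.6],
 [3.6, 7.6]].

Step 3 — invert S. det(S) = 4.6667·7.6 - (3.6)² = 22.5067.
  S^{-1} = (1/det) · [[d, -b], [-b, a]] = [[0.3377, -0.16],
 [-0.16, 0.2073]].

Step 4 — quadratic form (x̄ - mu_0)^T · S^{-1} · (x̄ - mu_0):
  S^{-1} · (x̄ - mu_0) = (1.2382, -0.5865),
  (x̄ - mu_0)^T · [...] = (3.6667)·(1.2382) + (0)·(-0.5865) = 4.5399.

Step 5 — scale by n: T² = 6 · 4.5399 = 27.2393.

T² ≈ 27.2393


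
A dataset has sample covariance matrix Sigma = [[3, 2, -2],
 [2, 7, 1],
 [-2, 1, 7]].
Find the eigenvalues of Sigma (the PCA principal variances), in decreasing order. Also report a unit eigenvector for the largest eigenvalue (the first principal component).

Step 1 — characteristic polynomial p(λ) = det(λI - Sigma) = λ³ - tr·λ² + c_1·λ - det, where tr = trace, c_1 = sum of the principal 2×2 minors, det = det(Sigma):
  tr = 3 + 7 + 7 = 17,
  c_1 = (3·7 - (2)²) + (3·7 - (-2)²) + (7·7 - (1)²) = 17 + 17 + 48 = 82,
  det = 3·(7·7 - (1)²) - (2)·((2)·7 - (1)·(-2)) + (-2)·((2)·(1) - 7·(-2)) = 3·(48) - (2)·(16) + (-2)·(16) = 80.
  So p(λ) = λ³ - 17λ² + 82λ - 80.
Step 2 — look for an integer root (rational root theorem: any rational root is an integer divisor of 80). Testing λ = 8:
  p(8) = 512 - 1088 + 656 - 80 = 0  ✓
  Dividing out (λ - 8): p(λ) = (λ - 8)(λ² - 9λ + 10).
Step 3 — remaining eigenvalues from the quadratic λ² - 9λ + 10 = 0:
  Δ = 9² - 4·10 = 81 - 40 = 41,  λ = (9 ± √41)/2 = (9 ± 6.4031)/2 ≈ 7.7016 or 1.2984.
  Sorted: λ_1 = 8,  λ_2 = 7.7016,  λ_3 = 1.2984  (check: sum = 17 = tr ✓).

Step 4 — unit eigenvector for λ_1 = 8: v spans the null space of (Sigma - λ_1 I), whose rows are
  r_1 = (-5, 2, -2),  r_2 = (2, -1, 1),  r_3 = (-2, 1, -1).
  v is orthogonal to every row, so take v ∝ r_1 × r_2 = ((2)·(1) - (-2)·(-1), (-2)·(2) - (-5)·(1), (-5)·(-1) - (2)·(2)) = (0, 1, 1).
  Let u = (0, 1, 1).
  ||u|| = √((0)² + (1)² + (1)²) = √(2) ≈ 1.4142,  v_1 = u/||u|| ≈ (0, 0.7071, 0.7071) (||v_1|| = 1).

λ_1 = 8,  λ_2 = 7.7016,  λ_3 = 1.2984;  v_1 ≈ (0, 0.7071, 0.7071)


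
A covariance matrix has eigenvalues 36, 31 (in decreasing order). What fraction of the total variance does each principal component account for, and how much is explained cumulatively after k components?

Step 1 — total variance = trace(Sigma) = Σ λ_i = 36 + 31 = 67.

Step 2 — fraction explained by component i = λ_i / Σ λ:
  PC1: 36/67 = 0.5373
  PC2: 31/67 = 0.4627

Step 3 — cumulative fraction after k components = (λ_1 + ... + λ_k) / Σ λ:
  k = 1: 36/67 = 0.5373
  k = 2: (36 + 31)/67 = 67/67 = 1

Summary (fraction, with percent):

explained: PC1 0.5373 (53.73%), PC2 0.4627 (46.27%);  cumulative: 0.5373, 1


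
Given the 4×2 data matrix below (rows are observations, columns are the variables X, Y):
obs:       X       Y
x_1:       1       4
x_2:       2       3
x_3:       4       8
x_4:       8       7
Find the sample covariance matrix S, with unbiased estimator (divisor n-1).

Step 1 — column means:
  mean(X) = (1 + 2 + 4 + 8) / 4 = 15/4 = 3.75
  mean(Y) = (4 + 3 + 8 + 7) / 4 = 22/4 = 5.5

Step 2 — sample covariance S[i,j] = (1/(n-1)) · Σ_k (x_{k,i} - mean_i) · (x_{k,j} - mean_j), with n-1 = 3.
  S[X,X] = ((-2.75)·(-2.75) + (-1.75)·(-1.75) + (0.25)·(0.25) + (4.25)·(4.25)) / 3 = 28.75/3 = 9.5833
  S[X,Y] = ((-2.75)·(-1.5) + (-1.75)·(-2.5) + (0.25)·(2.5) + (4.25)·(1.5)) / 3 = 15.5/3 = 5.1667
  S[Y,Y] = ((-1.5)·(-1.5) + (-2.5)·(-2.5) + (2.5)·(2.5) + (1.5)·(1.5)) / 3 = 17/3 = 5.6667

S is symmetric (S[j,i] = S[i,j]). Assembling:

S = [[9.5833, 5.1667],
 [5.1667, 5.6667]]


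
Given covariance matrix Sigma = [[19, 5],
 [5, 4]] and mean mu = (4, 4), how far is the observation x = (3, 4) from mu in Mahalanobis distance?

Step 1 — centre the observation: (x - mu) = (-1, 0).

Step 2 — invert Sigma. det(Sigma) = 19·4 - (5)² = 51.
  Sigma^{-1} = (1/det) · [[d, -b], [-b, a]] = [[0.0784, -0.098],
 [-0.098, 0.3725]].

Step 3 — form the quadratic (x - mu)^T · Sigma^{-1} · (x - mu):
  Sigma^{-1} · (x - mu) = (-0.0784, 0.098).
  (x - mu)^T · [Sigma^{-1} · (x - mu)] = (-1)·(-0.0784) + (0)·(0.098) = 0.0784.

Step 4 — take square root: d = √(0.0784) ≈ 0.2801.

d(x, mu) = √(0.0784) ≈ 0.2801


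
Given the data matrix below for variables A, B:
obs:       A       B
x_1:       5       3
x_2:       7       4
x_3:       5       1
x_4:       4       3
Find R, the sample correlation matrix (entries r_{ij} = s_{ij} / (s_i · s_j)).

Step 1 — column means:
  mean(A) = (5 + 7 + 5 + 4) / 4 = 21/4 = 5.25
  mean(B) = (3 + 4 + 1 + 3) / 4 = 11/4 = 2.75

Step 2 — sample variances and covariances s[i,j] = (1/(n-1)) · Σ_k (x_{k,i} - mean_i) · (x_{k,j} - mean_j), with n-1 = 3:
  s[A,A] = ((-0.25)·(-0.25) + (1.75)·(1.75) + (-0.25)·(-0.25) + (-1.25)·(-1.25)) / 3 = 4.75/3 = 1.5833
  s[A,B] = ((-0.25)·(0.25) + (1.75)·(1.25) + (-0.25)·(-1.75) + (-1.25)·(0.25)) / 3 = 2.25/3 = 0.75
  s[B,B] = ((0.25)·(0.25) + (1.25)·(1.25) + (-1.75)·(-1.75) + (0.25)·(0.25)) / 3 = 4.75/3 = 1.5833
  Sample standard deviations s_i = √(s[i,i]):
  s(A) = √(1.5833) = 1.2583
  s(B) = √(1.5833) = 1.2583

Step 3 — r_{ij} = s_{ij} / (s_i · s_j):
  r[A,A] = 1 (diagonal).
  r[A,B] = 0.75 / (1.2583 · 1.2583) = 0.75 / 1.5833 = 0.4737
  r[B,B] = 1 (diagonal).

R is symmetric with unit diagonal. Assembling:

R = [[1, 0.4737],
 [0.4737, 1]]


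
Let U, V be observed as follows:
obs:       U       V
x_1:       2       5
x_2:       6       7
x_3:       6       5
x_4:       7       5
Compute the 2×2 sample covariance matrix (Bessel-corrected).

Step 1 — column means:
  mean(U) = (2 + 6 + 6 + 7) / 4 = 21/4 = 5.25
  mean(V) = (5 + 7 + 5 + 5) / 4 = 22/4 = 5.5

Step 2 — sample covariance S[i,j] = (1/(n-1)) · Σ_k (x_{k,i} - mean_i) · (x_{k,j} - mean_j), with n-1 = 3.
  S[U,U] = ((-3.25)·(-3.25) + (0.75)·(0.75) + (0.75)·(0.75) + (1.75)·(1.75)) / 3 = 14.75/3 = 4.9167
  S[U,V] = ((-3.25)·(-0.5) + (0.75)·(1.5) + (0.75)·(-0.5) + (1.75)·(-0.5)) / 3 = 1.5/3 = 0.5
  S[V,V] = ((-0.5)·(-0.5) + (1.5)·(1.5) + (-0.5)·(-0.5) + (-0.5)·(-0.5)) / 3 = 3/3 = 1

S is symmetric (S[j,i] = S[i,j]). Assembling:

S = [[4.9167, 0.5],
 [0.5, 1]]


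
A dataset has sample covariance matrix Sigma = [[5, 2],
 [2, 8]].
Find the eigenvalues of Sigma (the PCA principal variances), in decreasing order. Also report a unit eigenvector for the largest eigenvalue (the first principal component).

Step 1 — characteristic polynomial of 2×2 Sigma:
  det(Sigma - λI) = λ² - trace · λ + det = 0.
  trace = 5 + 8 = 13, det = 5·8 - (2)² = 36.
Step 2 — discriminant:
  Δ = trace² - 4·det = 169 - 144 = 25.
Step 3 — eigenvalues:
  λ = (trace ± √Δ)/2 = (13 ± 5)/2,
  λ_1 = 9,  λ_2 = 4.

Step 4 — unit eigenvector for λ_1: solve (Sigma - λ_1 I)v = 0. First row:
  (5 - 9)·v_x + (2)·v_y = 0, i.e. (-4)·v_x + (2)·v_y = 0,
  so v ∝ (b, λ_1 - a) = (2, 4) = u.
  ||u|| = √((2)² + (4)²) = √(20) ≈ 4.4721,
  v_1 = u/||u|| ≈ (0.4472, 0.8944) (||v_1|| = 1).

λ_1 = 9,  λ_2 = 4;  v_1 ≈ (0.4472, 0.8944)


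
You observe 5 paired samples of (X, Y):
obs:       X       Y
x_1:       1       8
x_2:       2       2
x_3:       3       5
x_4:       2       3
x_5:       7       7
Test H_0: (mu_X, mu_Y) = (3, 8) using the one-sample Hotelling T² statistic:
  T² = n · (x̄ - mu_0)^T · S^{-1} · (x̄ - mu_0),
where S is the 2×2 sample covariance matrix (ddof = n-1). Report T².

Step 1 — sample mean vector:
  mean(X) = (1 + 2 + 3 + 2 + 7) / 5 = 15/5 = 3
  mean(Y) = (8 + 2 + 5 + 3 + 7) / 5 = 25/5 = 5
  x̄ = (3, 5),  deviation x̄ - mu_0 = (3, 5) - (3, 8) = (0, -3).

Step 2 — sample covariance matrix, S[i,j] = (1/(n-1)) · Σ_k (x_{k,i} - mean_i) · (x_{k,j} - mean_j), divisor n-1 = 4:
  S[X,X] = ((-2)·(-2) + (-1)·(-1) + (0)·(0) + (-1)·(-1) + (4)·(4)) / 4 = 22/4 = 5.5
  S[X,Y] = ((-2)·(3) + (-1)·(-3) + (0)·(0) + (-1)·(-2) + (4)·(2)) / 4 = 7/4 = 1.75
  S[Y,Y] = ((3)·(3) + (-3)·(-3) + (0)·(0) + (-2)·(-2) + (2)·(2)) / 4 = 26/4 = 6.5
  S = [[5.5, 1.75],
 [1.75, 6.5]].

Step 3 — invert S. det(S) = 5.5·6.5 - (1.75)² = 32.6875.
  S^{-1} = (1/det) · [[d, -b], [-b, a]] = [[0.1989, -0.0535],
 [-0.0535, 0.1683]].

Step 4 — quadratic form (x̄ - mu_0)^T · S^{-1} · (x̄ - mu_0):
  S^{-1} · (x̄ - mu_0) = (0.1606, -0.5048),
  (x̄ - mu_0)^T · [...] = (0)·(0.1606) + (-3)·(-0.5048) = 1.5143.

Step 5 — scale by n: T² = 5 · 1.5143 = 7.5717.

T² ≈ 7.5717


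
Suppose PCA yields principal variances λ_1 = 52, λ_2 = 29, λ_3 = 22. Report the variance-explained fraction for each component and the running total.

Step 1 — total variance = trace(Sigma) = Σ λ_i = 52 + 29 + 22 = 103.

Step 2 — fraction explained by component i = λ_i / Σ λ:
  PC1: 52/103 = 0.5049
  PC2: 29/103 = 0.2816
  PC3: 22/103 = 0.2136

Step 3 — cumulative fraction after k components = (λ_1 + ... + λ_k) / Σ λ:
  k = 1: 52/103 = 0.5049
  k = 2: (52 + 29)/103 = 81/103 = 0.7864
  k = 3: (52 + 29 + 22)/103 = 103/103 = 1

Summary (fraction, with percent):

explained: PC1 0.5049 (50.49%), PC2 0.2816 (28.16%), PC3 0.2136 (21.36%);  cumulative: 0.5049, 0.7864, 1


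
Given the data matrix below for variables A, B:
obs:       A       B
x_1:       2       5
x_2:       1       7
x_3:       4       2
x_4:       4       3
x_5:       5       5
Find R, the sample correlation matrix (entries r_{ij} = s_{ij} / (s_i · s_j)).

Step 1 — column means:
  mean(A) = (2 + 1 + 4 + 4 + 5) / 5 = 16/5 = 3.2
  mean(B) = (5 + 7 + 2 + 3 + 5) / 5 = 22/5 = 4.4

Step 2 — sample variances and covariances s[i,j] = (1/(n-1)) · Σ_k (x_{k,i} - mean_i) · (x_{k,j} - mean_j), with n-1 = 4:
  s[A,A] = ((-1.2)·(-1.2) + (-2.2)·(-2.2) + (0.8)·(0.8) + (0.8)·(0.8) + (1.8)·(1.8)) / 4 = 10.8/4 = 2.7
  s[A,B] = ((-1.2)·(0.6) + (-2.2)·(2.6) + (0.8)·(-2.4) + (0.8)·(-1.4) + (1.8)·(0.6)) / 4 = -8.4/4 = -2.1
  s[B,B] = ((0.6)·(0.6) + (2.6)·(2.6) + (-2.4)·(-2.4) + (-1.4)·(-1.4) + (0.6)·(0.6)) / 4 = 15.2/4 = 3.8
  Sample standard deviations s_i = √(s[i,i]):
  s(A) = √(2.7) = 1.6432
  s(B) = √(3.8) = 1.9494

Step 3 — r_{ij} = s_{ij} / (s_i · s_j):
  r[A,A] = 1 (diagonal).
  r[A,B] = -2.1 / (1.6432 · 1.9494) = -2.1 / 3.2031 = -0.6556
  r[B,B] = 1 (diagonal).

R is symmetric with unit diagonal. Assembling:

R = [[1, -0.6556],
 [-0.6556, 1]]


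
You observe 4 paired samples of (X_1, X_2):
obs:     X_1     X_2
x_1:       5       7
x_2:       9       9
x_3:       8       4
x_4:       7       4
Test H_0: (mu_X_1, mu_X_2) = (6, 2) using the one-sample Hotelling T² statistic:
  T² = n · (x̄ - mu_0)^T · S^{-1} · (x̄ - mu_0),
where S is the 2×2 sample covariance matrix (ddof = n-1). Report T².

Step 1 — sample mean vector:
  mean(X_1) = (5 + 9 + 8 + 7) / 4 = 29/4 = 7.25
  mean(X_2) = (7 + 9 + 4 + 4) / 4 = 24/4 = 6
  x̄ = (7.25, 6),  deviation x̄ - mu_0 = (7.25, 6) - (6, 2) = (1.25, 4).

Step 2 — sample covariance matrix, S[i,j] = (1/(n-1)) · Σ_k (x_{k,i} - mean_i) · (x_{k,j} - mean_j), divisor n-1 = 3:
  S[X_1,X_1] = ((-2.25)·(-2.25) + (1.75)·(1.75) + (0.75)·(0.75) + (-0.25)·(-0.25)) / 3 = 8.75/3 = 2.9167
  S[X_1,X_2] = ((-2.25)·(1) + (1.75)·(3) + (0.75)·(-2) + (-0.25)·(-2)) / 3 = 2/3 = 0.6667
  S[X_2,X_2] = ((1)·(1) + (3)·(3) + (-2)·(-2) + (-2)·(-2)) / 3 = 18/3 = 6
  S = [[2.9167, 0.6667],
 [0.6667, 6]].

Step 3 — invert S. det(S) = 2.9167·6 - (0.6667)² = 17.0556.
  S^{-1} = (1/det) · [[d, -b], [-b, a]] = [[0.3518, -0.0391],
 [-0.0391, 0.171]].

Step 4 — quadratic form (x̄ - mu_0)^T · S^{-1} · (x̄ - mu_0):
  S^{-1} · (x̄ - mu_0) = (0.2834, 0.6352),
  (x̄ - mu_0)^T · [...] = (1.25)·(0.2834) + (4)·(0.6352) = 2.895.

Step 5 — scale by n: T² = 4 · 2.895 = 11.5798.

T² ≈ 11.5798


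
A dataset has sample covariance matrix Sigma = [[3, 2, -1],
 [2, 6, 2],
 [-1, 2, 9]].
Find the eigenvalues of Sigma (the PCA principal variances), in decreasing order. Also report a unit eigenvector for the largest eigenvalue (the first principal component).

Step 1 — characteristic polynomial p(λ) = det(λI - Sigma) = λ³ - tr·λ² + c_1·λ - det, where tr = trace, c_1 = sum of the principal 2×2 minors, det = det(Sigma):
  tr = 3 + 6 + 9 = 18,
  c_1 = (3·6 - (2)²) + (3·9 - (-1)²) + (6·9 - (2)²) = 14 + 26 + 50 = 90,
  det = 3·(6·9 - (2)²) - (2)·((2)·9 - (2)·(-1)) + (-1)·((2)·(2) - 6·(-1)) = 3·(50) - (2)·(20) + (-1)·(10) = 100.
  So p(λ) = λ³ - 18λ² + 90λ - 100.
Step 2 — look for an integer root (rational root theorem: any rational root is an integer divisor of 100). Testing λ = 10:
  p(10) = 1000 - 1800 + 900 - 100 = 0  ✓
  Dividing out (λ - 10): p(λ) = (λ - 10)(λ² - 8λ + 10).
Step 3 — remaining eigenvalues from the quadratic λ² - 8λ + 10 = 0:
  Δ = 8² - 4·10 = 64 - 40 = 24,  λ = (8 ± √24)/2 = (8 ± 4.899)/2 ≈ 6.4495 or 1.5505.
  Sorted: λ_1 = 10,  λ_2 = 6.4495,  λ_3 = 1.5505  (check: sum = 18 = tr ✓).

Step 4 — unit eigenvector for λ_1 = 10: v spans the null space of (Sigma - λ_1 I), whose rows are
  r_1 = (-7, 2, -1),  r_2 = (2, -4, 2),  r_3 = (-1, 2, -1).
  v is orthogonal to every row, so take v ∝ r_1 × r_2 = ((2)·(2) - (-1)·(-4), (-1)·(2) - (-7)·(2), (-7)·(-4) - (2)·(2)) = (0, 12, 24).
  Rescale (divide by 12): u = (0, 1, 2).
  ||u|| = √((0)² + (1)² + (2)²) = √(5) ≈ 2.2361,  v_1 = u/||u|| ≈ (0, 0.4472, 0.8944) (||v_1|| = 1).

λ_1 = 10,  λ_2 = 6.4495,  λ_3 = 1.5505;  v_1 ≈ (0, 0.4472, 0.8944)


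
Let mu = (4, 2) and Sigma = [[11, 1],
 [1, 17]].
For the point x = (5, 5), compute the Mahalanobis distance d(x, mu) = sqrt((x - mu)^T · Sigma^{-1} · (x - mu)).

Step 1 — centre the observation: (x - mu) = (1, 3).

Step 2 — invert Sigma. det(Sigma) = 11·17 - (1)² = 186.
  Sigma^{-1} = (1/det) · [[d, -b], [-b, a]] = [[0.0914, -0.0054],
 [-0.0054, 0.0591]].

Step 3 — form the quadratic (x - mu)^T · Sigma^{-1} · (x - mu):
  Sigma^{-1} · (x - mu) = (0.0753, 0.172).
  (x - mu)^T · [Sigma^{-1} · (x - mu)] = (1)·(0.0753) + (3)·(0.172) = 0.5914.

Step 4 — take square root: d = √(0.5914) ≈ 0.769.

d(x, mu) = √(0.5914) ≈ 0.769


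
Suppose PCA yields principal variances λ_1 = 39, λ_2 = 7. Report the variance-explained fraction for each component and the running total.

Step 1 — total variance = trace(Sigma) = Σ λ_i = 39 + 7 = 46.

Step 2 — fraction explained by component i = λ_i / Σ λ:
  PC1: 39/46 = 0.8478
  PC2: 7/46 = 0.1522

Step 3 — cumulative fraction after k components = (λ_1 + ... + λ_k) / Σ λ:
  k = 1: 39/46 = 0.8478
  k = 2: (39 + 7)/46 = 46/46 = 1

Summary (fraction, with percent):

explained: PC1 0.8478 (84.78%), PC2 0.1522 (15.22%);  cumulative: 0.8478, 1


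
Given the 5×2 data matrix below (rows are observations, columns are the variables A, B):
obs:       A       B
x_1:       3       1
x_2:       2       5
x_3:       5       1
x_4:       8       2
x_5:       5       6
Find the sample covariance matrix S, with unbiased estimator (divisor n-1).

Step 1 — column means:
  mean(A) = (3 + 2 + 5 + 8 + 5) / 5 = 23/5 = 4.6
  mean(B) = (1 + 5 + 1 + 2 + 6) / 5 = 15/5 = 3

Step 2 — sample covariance S[i,j] = (1/(n-1)) · Σ_k (x_{k,i} - mean_i) · (x_{k,j} - mean_j), with n-1 = 4.
  S[A,A] = ((-1.6)·(-1.6) + (-2.6)·(-2.6) + (0.4)·(0.4) + (3.4)·(3.4) + (0.4)·(0.4)) / 4 = 21.2/4 = 5.3
  S[A,B] = ((-1.6)·(-2) + (-2.6)·(2) + (0.4)·(-2) + (3.4)·(-1) + (0.4)·(3)) / 4 = -5/4 = -1.25
  S[B,B] = ((-2)·(-2) + (2)·(2) + (-2)·(-2) + (-1)·(-1) + (3)·(3)) / 4 = 22/4 = 5.5

S is symmetric (S[j,i] = S[i,j]). Assembling:

S = [[5.3, -1.25],
 [-1.25, 5.5]]


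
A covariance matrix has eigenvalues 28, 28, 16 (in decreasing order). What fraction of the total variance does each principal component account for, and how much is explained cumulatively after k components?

Step 1 — total variance = trace(Sigma) = Σ λ_i = 28 + 28 + 16 = 72.

Step 2 — fraction explained by component i = λ_i / Σ λ:
  PC1: 28/72 = 0.3889
  PC2: 28/72 = 0.3889
  PC3: 16/72 = 0.2222

Step 3 — cumulative fraction after k components = (λ_1 + ... + λ_k) / Σ λ:
  k = 1: 28/72 = 0.3889
  k = 2: (28 + 28)/72 = 56/72 = 0.7778
  k = 3: (28 + 28 + 16)/72 = 72/72 = 1

Summary (fraction, with percent):

explained: PC1 0.3889 (38.89%), PC2 0.3889 (38.89%), PC3 0.2222 (22.22%);  cumulative: 0.3889, 0.7778, 1


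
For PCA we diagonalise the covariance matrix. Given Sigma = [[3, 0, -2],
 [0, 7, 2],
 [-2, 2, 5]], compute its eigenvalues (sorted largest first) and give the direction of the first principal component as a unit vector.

Step 1 — characteristic polynomial p(λ) = det(λI - Sigma) = λ³ - tr·λ² + c_1·λ - det, where tr = trace, c_1 = sum of the principal 2×2 minors, det = det(Sigma):
  tr = 3 + 7 + 5 = 15,
  c_1 = (3·7 - (0)²) + (3·5 - (-2)²) + (7·5 - (2)²) = 21 + 11 + 31 = 63,
  det = 3·(7·5 - (2)²) - (0)·((0)·5 - (2)·(-2)) + (-2)·((0)·(2) - 7·(-2)) = 3·(31) - (0)·(4) + (-2)·(14) = 65.
  So p(λ) = λ³ - 15λ² + 63λ - 65.
Step 2 — look for an integer root (rational root theorem: any rational root is an integer divisor of 65). Testing λ = 5:
  p(5) = 125 - 375 + 315 - 65 = 0  ✓
  Dividing out (λ - 5): p(λ) = (λ - 5)(λ² - 10λ + 13).
Step 3 — remaining eigenvalues from the quadratic λ² - 10λ + 13 = 0:
  Δ = 10² - 4·13 = 100 - 52 = 48,  λ = (10 ± √48)/2 = (10 ± 6.9282)/2 ≈ 8.4641 or 1.5359.
  Sorted: λ_1 = 8.4641,  λ_2 = 5,  λ_3 = 1.5359  (check: sum = 15 = tr ✓).

Step 4 — unit eigenvector for λ_1 ≈ 8.4641: v spans the null space of (Sigma - λ_1 I), whose rows are
  r_1 = (-5.4641, 0, -2),  r_2 = (0, -1.4641, 2),  r_3 = (-2, 2, -3.4641).
  v is orthogonal to every row, so take v ∝ r_1 × r_2 = ((0)·(2) - (-2)·(-1.4641), (-2)·(0) - (-5.4641)·(2), (-5.4641)·(-1.4641) - (0)·(0)) ≈ (-2.9282, 10.9282, 8).
  Rescale (multiply by -1 so the first nonzero entry is positive): u = (2.9282, -10.9282, -8).
  ||u|| = √((2.9282)² + (-10.9282)² + (-8)²) = √(192) ≈ 13.8564,  v_1 = u/||u|| ≈ (0.2113, -0.7887, -0.5774) (||v_1|| = 1).

λ_1 = 8.4641,  λ_2 = 5,  λ_3 = 1.5359;  v_1 ≈ (0.2113, -0.7887, -0.5774)


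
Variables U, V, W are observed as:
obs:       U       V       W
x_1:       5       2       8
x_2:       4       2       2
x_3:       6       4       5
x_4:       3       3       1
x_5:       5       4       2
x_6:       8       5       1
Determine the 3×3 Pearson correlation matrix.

Step 1 — column means:
  mean(U) = (5 + 4 + 6 + 3 + 5 + 8) / 6 = 31/6 = 5.1667
  mean(V) = (2 + 2 + 4 + 3 + 4 + 5) / 6 = 20/6 = 3.3333
  mean(W) = (8 + 2 + 5 + 1 + 2 + 1) / 6 = 19/6 = 3.1667

Step 2 — sample variances and covariances s[i,j] = (1/(n-1)) · Σ_k (x_{k,i} - mean_i) · (x_{k,j} - mean_j), with n-1 = 5:
  s[U,U] = ((-0.1667)·(-0.1667) + (-1.1667)·(-1.1667) + (0.8333)·(0.8333) + (-2.1667)·(-2.1667) + (-0.1667)·(-0.1667) + (2.8333)·(2.8333)) / 5 = 14.8333/5 = 2.9667
  s[U,V] = ((-0.1667)·(-1.3333) + (-1.1667)·(-1.3333) + (0.8333)·(0.6667) + (-2.1667)·(-0.3333) + (-0.1667)·(0.6667) + (2.8333)·(1.6667)) / 5 = 7.6667/5 = 1.5333
  s[U,W] = ((-0.1667)·(4.8333) + (-1.1667)·(-1.1667) + (0.8333)·(1.8333) + (-2.1667)·(-2.1667) + (-0.1667)·(-1.1667) + (2.8333)·(-2.1667)) / 5 = 0.8333/5 = 0.1667
  s[V,V] = ((-1.3333)·(-1.3333) + (-1.3333)·(-1.3333) + (0.6667)·(0.6667) + (-0.3333)·(-0.3333) + (0.6667)·(0.6667) + (1.6667)·(1.6667)) / 5 = 7.3333/5 = 1.4667
  s[V,W] = ((-1.3333)·(4.8333) + (-1.3333)·(-1.1667) + (0.6667)·(1.8333) + (-0.3333)·(-2.1667) + (0.6667)·(-1.1667) + (1.6667)·(-2.1667)) / 5 = -7.3333/5 = -1.4667
  s[W,W] = ((4.8333)·(4.8333) + (-1.1667)·(-1.1667) + (1.8333)·(1.8333) + (-2.1667)·(-2.1667) + (-1.1667)·(-1.1667) + (-2.1667)·(-2.1667)) / 5 = 38.8333/5 = 7.7667
  Sample standard deviations s_i = √(s[i,i]):
  s(U) = √(2.9667) = 1.7224
  s(V) = √(1.4667) = 1.2111
  s(W) = √(7.7667) = 2.7869

Step 3 — r_{ij} = s_{ij} / (s_i · s_j):
  r[U,U] = 1 (diagonal).
  r[U,V] = 1.5333 / (1.7224 · 1.2111) = 1.5333 / 2.0859 = 0.7351
  r[U,W] = 0.1667 / (1.7224 · 2.7869) = 0.1667 / 4.8001 = 0.0347
  r[V,V] = 1 (diagonal).
  r[V,W] = -1.4667 / (1.2111 · 2.7869) = -1.4667 / 3.3751 = -0.4346
  r[W,W] = 1 (diagonal).

R is symmetric with unit diagonal. Assembling:

R = [[1, 0.7351, 0.0347],
 [0.7351, 1, -0.4346],
 [0.0347, -0.4346, 1]]


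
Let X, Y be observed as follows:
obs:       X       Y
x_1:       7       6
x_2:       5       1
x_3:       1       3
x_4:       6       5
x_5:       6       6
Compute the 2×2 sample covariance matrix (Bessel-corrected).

Step 1 — column means:
  mean(X) = (7 + 5 + 1 + 6 + 6) / 5 = 25/5 = 5
  mean(Y) = (6 + 1 + 3 + 5 + 6) / 5 = 21/5 = 4.2

Step 2 — sample covariance S[i,j] = (1/(n-1)) · Σ_k (x_{k,i} - mean_i) · (x_{k,j} - mean_j), with n-1 = 4.
  S[X,X] = ((2)·(2) + (0)·(0) + (-4)·(-4) + (1)·(1) + (1)·(1)) / 4 = 22/4 = 5.5
  S[X,Y] = ((2)·(1.8) + (0)·(-3.2) + (-4)·(-1.2) + (1)·(0.8) + (1)·(1.8)) / 4 = 11/4 = 2.75
  S[Y,Y] = ((1.8)·(1.8) + (-3.2)·(-3.2) + (-1.2)·(-1.2) + (0.8)·(0.8) + (1.8)·(1.8)) / 4 = 18.8/4 = 4.7

S is symmetric (S[j,i] = S[i,j]). Assembling:

S = [[5.5, 2.75],
 [2.75, 4.7]]


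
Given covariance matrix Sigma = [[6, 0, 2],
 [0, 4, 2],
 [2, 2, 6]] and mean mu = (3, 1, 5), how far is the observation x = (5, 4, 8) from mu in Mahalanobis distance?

Step 1 — centre the observation: (x - mu) = (2, 3, 3).

Step 2 — invert Sigma (cofactor / det for 3×3, or solve directly):
  Sigma^{-1} = [[0.1923, 0.0385, -0.0769],
 [0.0385, 0.3077, -0.1154],
 [-0.0769, -0.1154, 0.2308]].

Step 3 — form the quadratic (x - mu)^T · Sigma^{-1} · (x - mu):
  Sigma^{-1} · (x - mu) = (0.2692, 0.6538, 0.1923).
  (x - mu)^T · [Sigma^{-1} · (x - mu)] = (2)·(0.2692) + (3)·(0.6538) + (3)·(0.1923) = 3.0769.

Step 4 — take square root: d = √(3.0769) ≈ 1.7541.

d(x, mu) = √(3.0769) ≈ 1.7541


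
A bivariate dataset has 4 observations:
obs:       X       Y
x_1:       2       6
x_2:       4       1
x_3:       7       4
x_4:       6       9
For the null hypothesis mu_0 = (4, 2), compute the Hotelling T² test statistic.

Step 1 — sample mean vector:
  mean(X) = (2 + 4 + 7 + 6) / 4 = 19/4 = 4.75
  mean(Y) = (6 + 1 + 4 + 9) / 4 = 20/4 = 5
  x̄ = (4.75, 5),  deviation x̄ - mu_0 = (4.75, 5) - (4, 2) = (0.75, 3).

Step 2 — sample covariance matrix, S[i,j] = (1/(n-1)) · Σ_k (x_{k,i} - mean_i) · (x_{k,j} - mean_j), divisor n-1 = 3:
  S[X,X] = ((-2.75)·(-2.75) + (-0.75)·(-0.75) + (2.25)·(2.25) + (1.25)·(1.25)) / 3 = 14.75/3 = 4.9167
  S[X,Y] = ((-2.75)·(1) + (-0.75)·(-4) + (2.25)·(-1) + (1.25)·(4)) / 3 = 3/3 = 1
  S[Y,Y] = ((1)·(1) + (-4)·(-4) + (-1)·(-1) + (4)·(4)) / 3 = 34/3 = 11.3333
  S = [[4.9167, 1],
 [1, 11.3333]].

Step 3 — invert S. det(S) = 4.9167·11.3333 - (1)² = 54.7222.
  S^{-1} = (1/det) · [[d, -b], [-b, a]] = [[0.2071, -0.0183],
 [-0.0183, 0.0898]].

Step 4 — quadratic form (x̄ - mu_0)^T · S^{-1} · (x̄ - mu_0):
  S^{-1} · (x̄ - mu_0) = (0.1005, 0.2558),
  (x̄ - mu_0)^T · [...] = (0.75)·(0.1005) + (3)·(0.2558) = 0.8429.

Step 5 — scale by n: T² = 4 · 0.8429 = 3.3716.

T² ≈ 3.3716


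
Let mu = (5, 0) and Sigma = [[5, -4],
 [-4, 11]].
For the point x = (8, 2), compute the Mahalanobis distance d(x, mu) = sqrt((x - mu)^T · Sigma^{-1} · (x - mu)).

Step 1 — centre the observation: (x - mu) = (3, 2).

Step 2 — invert Sigma. det(Sigma) = 5·11 - (-4)² = 39.
  Sigma^{-1} = (1/det) · [[d, -b], [-b, a]] = [[0.2821, 0.1026],
 [0.1026, 0.1282]].

Step 3 — form the quadratic (x - mu)^T · Sigma^{-1} · (x - mu):
  Sigma^{-1} · (x - mu) = (1.0513, 0.5641).
  (x - mu)^T · [Sigma^{-1} · (x - mu)] = (3)·(1.0513) + (2)·(0.5641) = 4.2821.

Step 4 — take square root: d = √(4.2821) ≈ 2.0693.

d(x, mu) = √(4.2821) ≈ 2.0693


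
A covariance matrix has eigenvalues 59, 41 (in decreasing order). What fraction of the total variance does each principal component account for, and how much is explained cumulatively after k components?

Step 1 — total variance = trace(Sigma) = Σ λ_i = 59 + 41 = 100.

Step 2 — fraction explained by component i = λ_i / Σ λ:
  PC1: 59/100 = 0.59
  PC2: 41/100 = 0.41

Step 3 — cumulative fraction after k components = (λ_1 + ... + λ_k) / Σ λ:
  k = 1: 59/100 = 0.59
  k = 2: (59 + 41)/100 = 100/100 = 1

Summary (fraction, with percent):

explained: PC1 0.59 (59%), PC2 0.41 (41%);  cumulative: 0.59, 1


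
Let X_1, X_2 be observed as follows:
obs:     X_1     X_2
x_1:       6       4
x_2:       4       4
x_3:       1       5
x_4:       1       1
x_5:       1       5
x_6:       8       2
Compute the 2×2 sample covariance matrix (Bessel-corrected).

Step 1 — column means:
  mean(X_1) = (6 + 4 + 1 + 1 + 1 + 8) / 6 = 21/6 = 3.5
  mean(X_2) = (4 + 4 + 5 + 1 + 5 + 2) / 6 = 21/6 = 3.5

Step 2 — sample covariance S[i,j] = (1/(n-1)) · Σ_k (x_{k,i} - mean_i) · (x_{k,j} - mean_j), with n-1 = 5.
  S[X_1,X_1] = ((2.5)·(2.5) + (0.5)·(0.5) + (-2.5)·(-2.5) + (-2.5)·(-2.5) + (-2.5)·(-2.5) + (4.5)·(4.5)) / 5 = 45.5/5 = 9.1
  S[X_1,X_2] = ((2.5)·(0.5) + (0.5)·(0.5) + (-2.5)·(1.5) + (-2.5)·(-2.5) + (-2.5)·(1.5) + (4.5)·(-1.5)) / 5 = -6.5/5 = -1.3
  S[X_2,X_2] = ((0.5)·(0.5) + (0.5)·(0.5) + (1.5)·(1.5) + (-2.5)·(-2.5) + (1.5)·(1.5) + (-1.5)·(-1.5)) / 5 = 13.5/5 = 2.7

S is symmetric (S[j,i] = S[i,j]). Assembling:

S = [[9.1, -1.3],
 [-1.3, 2.7]]


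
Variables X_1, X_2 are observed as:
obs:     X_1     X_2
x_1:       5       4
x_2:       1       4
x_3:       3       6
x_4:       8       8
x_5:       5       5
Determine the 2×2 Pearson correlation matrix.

Step 1 — column means:
  mean(X_1) = (5 + 1 + 3 + 8 + 5) / 5 = 22/5 = 4.4
  mean(X_2) = (4 + 4 + 6 + 8 + 5) / 5 = 27/5 = 5.4

Step 2 — sample variances and covariances s[i,j] = (1/(n-1)) · Σ_k (x_{k,i} - mean_i) · (x_{k,j} - mean_j), with n-1 = 4:
  s[X_1,X_1] = ((0.6)·(0.6) + (-3.4)·(-3.4) + (-1.4)·(-1.4) + (3.6)·(3.6) + (0.6)·(0.6)) / 4 = 27.2/4 = 6.8
  s[X_1,X_2] = ((0.6)·(-1.4) + (-3.4)·(-1.4) + (-1.4)·(0.6) + (3.6)·(2.6) + (0.6)·(-0.4)) / 4 = 12.2/4 = 3.05
  s[X_2,X_2] = ((-1.4)·(-1.4) + (-1.4)·(-1.4) + (0.6)·(0.6) + (2.6)·(2.6) + (-0.4)·(-0.4)) / 4 = 11.2/4 = 2.8
  Sample standard deviations s_i = √(s[i,i]):
  s(X_1) = √(6.8) = 2.6077
  s(X_2) = √(2.8) = 1.6733

Step 3 — r_{ij} = s_{ij} / (s_i · s_j):
  r[X_1,X_1] = 1 (diagonal).
  r[X_1,X_2] = 3.05 / (2.6077 · 1.6733) = 3.05 / 4.3635 = 0.699
  r[X_2,X_2] = 1 (diagonal).

R is symmetric with unit diagonal. Assembling:

R = [[1, 0.699],
 [0.699, 1]]


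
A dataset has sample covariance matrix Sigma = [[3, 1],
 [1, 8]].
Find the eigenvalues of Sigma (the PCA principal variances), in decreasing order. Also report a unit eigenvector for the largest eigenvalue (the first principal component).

Step 1 — characteristic polynomial of 2×2 Sigma:
  det(Sigma - λI) = λ² - trace · λ + det = 0.
  trace = 3 + 8 = 11, det = 3·8 - (1)² = 23.
Step 2 — discriminant:
  Δ = trace² - 4·det = 121 - 92 = 29.
Step 3 — eigenvalues:
  λ = (trace ± √Δ)/2 = (11 ± 5.3852)/2,
  λ_1 = 8.1926,  λ_2 = 2.8074.

Step 4 — unit eigenvector for λ_1: solve (Sigma - λ_1 I)v = 0. First row:
  (3 - 8.1926)·v_x + (1)·v_y = 0, i.e. (-5.1926)·v_x + (1)·v_y = 0,
  so v ∝ (b, λ_1 - a) = (1, 5.1926) = u.
  ||u|| = √((1)² + (5.1926)²) = √(27.9629) ≈ 5.288,
  v_1 = u/||u|| ≈ (0.1891, 0.982) (||v_1|| = 1).

λ_1 = 8.1926,  λ_2 = 2.8074;  v_1 ≈ (0.1891, 0.982)


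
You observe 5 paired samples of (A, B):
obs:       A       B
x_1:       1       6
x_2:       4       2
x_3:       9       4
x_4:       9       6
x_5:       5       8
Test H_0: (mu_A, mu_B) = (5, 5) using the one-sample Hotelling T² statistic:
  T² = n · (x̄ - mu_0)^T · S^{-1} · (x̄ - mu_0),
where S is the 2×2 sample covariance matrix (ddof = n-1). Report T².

Step 1 — sample mean vector:
  mean(A) = (1 + 4 + 9 + 9 + 5) / 5 = 28/5 = 5.6
  mean(B) = (6 + 2 + 4 + 6 + 8) / 5 = 26/5 = 5.2
  x̄ = (5.6, 5.2),  deviation x̄ - mu_0 = (5.6, 5.2) - (5, 5) = (0.6, 0.2).

Step 2 — sample covariance matrix, S[i,j] = (1/(n-1)) · Σ_k (x_{k,i} - mean_i) · (x_{k,j} - mean_j), divisor n-1 = 4:
  S[A,A] = ((-4.6)·(-4.6) + (-1.6)·(-1.6) + (3.4)·(3.4) + (3.4)·(3.4) + (-0.6)·(-0.6)) / 4 = 47.2/4 = 11.8
  S[A,B] = ((-4.6)·(0.8) + (-1.6)·(-3.2) + (3.4)·(-1.2) + (3.4)·(0.8) + (-0.6)·(2.8)) / 4 = -1.6/4 = -0.4
  S[B,B] = ((0.8)·(0.8) + (-3.2)·(-3.2) + (-1.2)·(-1.2) + (0.8)·(0.8) + (2.8)·(2.8)) / 4 = 20.8/4 = 5.2
  S = [[11.8, -0.4],
 [-0.4, 5.2]].

Step 3 — invert S. det(S) = 11.8·5.2 - (-0.4)² = 61.2.
  S^{-1} = (1/det) · [[d, -b], [-b, a]] = [[0.085, 0.0065],
 [0.0065, 0.1928]].

Step 4 — quadratic form (x̄ - mu_0)^T · S^{-1} · (x̄ - mu_0):
  S^{-1} · (x̄ - mu_0) = (0.0523, 0.0425),
  (x̄ - mu_0)^T · [...] = (0.6)·(0.0523) + (0.2)·(0.0425) = 0.0399.

Step 5 — scale by n: T² = 5 · 0.0399 = 0.1993.

T² ≈ 0.1993


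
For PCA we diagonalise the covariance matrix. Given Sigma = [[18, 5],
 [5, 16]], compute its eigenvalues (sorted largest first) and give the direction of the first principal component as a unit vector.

Step 1 — characteristic polynomial of 2×2 Sigma:
  det(Sigma - λI) = λ² - trace · λ + det = 0.
  trace = 18 + 16 = 34, det = 18·16 - (5)² = 263.
Step 2 — discriminant:
  Δ = trace² - 4·det = 1156 - 1052 = 104.
Step 3 — eigenvalues:
  λ = (trace ± √Δ)/2 = (34 ± 10.198)/2,
  λ_1 = 22.099,  λ_2 = 11.901.

Step 4 — unit eigenvector for λ_1: solve (Sigma - λ_1 I)v = 0. First row:
  (18 - 22.099)·v_x + (5)·v_y = 0, i.e. (-4.099)·v_x + (5)·v_y = 0,
  so v ∝ (b, λ_1 - a) = (5, 4.099) = u.
  ||u|| = √((5)² + (4.099)²) = √(41.802) ≈ 6.4654,
  v_1 = u/||u|| ≈ (0.7733, 0.634) (||v_1|| = 1).

λ_1 = 22.099,  λ_2 = 11.901;  v_1 ≈ (0.7733, 0.634)


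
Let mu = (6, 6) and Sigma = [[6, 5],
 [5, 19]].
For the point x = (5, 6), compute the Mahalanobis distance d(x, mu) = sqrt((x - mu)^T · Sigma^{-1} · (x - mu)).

Step 1 — centre the observation: (x - mu) = (-1, 0).

Step 2 — invert Sigma. det(Sigma) = 6·19 - (5)² = 89.
  Sigma^{-1} = (1/det) · [[d, -b], [-b, a]] = [[0.2135, -0.0562],
 [-0.0562, 0.0674]].

Step 3 — form the quadratic (x - mu)^T · Sigma^{-1} · (x - mu):
  Sigma^{-1} · (x - mu) = (-0.2135, 0.0562).
  (x - mu)^T · [Sigma^{-1} · (x - mu)] = (-1)·(-0.2135) + (0)·(0.0562) = 0.2135.

Step 4 — take square root: d = √(0.2135) ≈ 0.462.

d(x, mu) = √(0.2135) ≈ 0.462
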